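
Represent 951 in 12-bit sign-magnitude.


Sign bit: 0 (positive)
Magnitude: 951 = 01110110111
= 001110110111


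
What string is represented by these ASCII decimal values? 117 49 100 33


Codes (decimal): 117 49 100 33
Per-code ASCII lookup:
  117  (range 97-122: lowercase, 117 - 97 = 20) → 'u'
  49  (range 48-57: digits, 49 - 48 = 1) → '1'
  100  (range 97-122: lowercase, 100 - 97 = 3) → 'd'
  33  (special character) → '!'
= 'u1d!'


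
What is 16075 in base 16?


Divide by 16 repeatedly:
16075 ÷ 16 = 1004 remainder 11 (B)
1004 ÷ 16 = 62 remainder 12 (C)
62 ÷ 16 = 3 remainder 14 (E)
3 ÷ 16 = 0 remainder 3 (3)
Reading remainders bottom-up:
= 0x3ECB


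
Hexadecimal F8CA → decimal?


Positional values:
Position 0: A × 16^0 = 10 × 1 = 10
Position 1: C × 16^1 = 12 × 16 = 192
Position 2: 8 × 16^2 = 8 × 256 = 2048
Position 3: F × 16^3 = 15 × 4096 = 61440
Sum = 10 + 192 + 2048 + 61440
= 63690


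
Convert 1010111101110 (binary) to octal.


Group into 3-bit groups: 001010111101110
  001 = 1
  010 = 2
  111 = 7
  101 = 5
  110 = 6
= 0o12756


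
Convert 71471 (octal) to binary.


Each octal digit → 3 binary bits:
  7 = 111
  1 = 001
  4 = 100
  7 = 111
  1 = 001
Concatenate: 111 001 100 111 001
= 111001100111001


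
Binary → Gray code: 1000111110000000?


Binary: 1000111110000000
Gray code: G = B XOR (B >> 1)
B >> 1 = 0100011111000000
1000111110000000 XOR 0100011111000000:
  1 XOR 0 = 1
  0 XOR 1 = 1
  0 XOR 0 = 0
  0 XOR 0 = 0
  1 XOR 0 = 1
  1 XOR 1 = 0
  1 XOR 1 = 0
  1 XOR 1 = 0
  1 XOR 1 = 0
  0 XOR 1 = 1
  0 XOR 0 = 0
  0 XOR 0 = 0
  0 XOR 0 = 0
  0 XOR 0 = 0
  0 XOR 0 = 0
  0 XOR 0 = 0
= 1100100001000000


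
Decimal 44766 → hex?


Divide by 16 repeatedly:
44766 ÷ 16 = 2797 remainder 14 (E)
2797 ÷ 16 = 174 remainder 13 (D)
174 ÷ 16 = 10 remainder 14 (E)
10 ÷ 16 = 0 remainder 10 (A)
Reading remainders bottom-up:
= 0xAEDE


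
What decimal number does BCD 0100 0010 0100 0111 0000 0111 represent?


Each 4-bit group → digit:
  0100 → 4
  0010 → 2
  0100 → 4
  0111 → 7
  0000 → 0
  0111 → 7
= 424707


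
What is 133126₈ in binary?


Each octal digit → 3 binary bits:
  1 = 001
  3 = 011
  3 = 011
  1 = 001
  2 = 010
  6 = 110
Concatenate: 001 011 011 001 010 110
= 001011011001010110


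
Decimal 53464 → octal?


Divide by 8 repeatedly:
53464 ÷ 8 = 6683 remainder 0
6683 ÷ 8 = 835 remainder 3
835 ÷ 8 = 104 remainder 3
104 ÷ 8 = 13 remainder 0
13 ÷ 8 = 1 remainder 5
1 ÷ 8 = 0 remainder 1
Reading remainders bottom-up:
= 0o150330


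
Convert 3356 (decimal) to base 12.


Divide by 12 repeatedly:
3356 ÷ 12 = 279 remainder 8
279 ÷ 12 = 23 remainder 3
23 ÷ 12 = 1 remainder 11
1 ÷ 12 = 0 remainder 1
Reading remainders bottom-up:
= 1B38


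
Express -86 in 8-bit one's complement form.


Original: 01010110
Invert all bits:
  bit 0: 0 → 1
  bit 1: 1 → 0
  bit 2: 0 → 1
  bit 3: 1 → 0
  bit 4: 0 → 1
  bit 5: 1 → 0
  bit 6: 1 → 0
  bit 7: 0 → 1
= 10101001


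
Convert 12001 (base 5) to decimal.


Positional values (base 5):
  1 × 5^0 = 1 × 1 = 1
  0 × 5^1 = 0 × 5 = 0
  0 × 5^2 = 0 × 25 = 0
  2 × 5^3 = 2 × 125 = 250
  1 × 5^4 = 1 × 625 = 625
Sum = 1 + 0 + 0 + 250 + 625
= 876


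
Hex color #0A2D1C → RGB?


Hex: #0A2D1C
R = 0A₁₆ = 10
G = 2D₁₆ = 45
B = 1C₁₆ = 28
= RGB(10, 45, 28)


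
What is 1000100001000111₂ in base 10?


Positional values:
Bit 0: 1 × 2^0 = 1
Bit 1: 1 × 2^1 = 2
Bit 2: 1 × 2^2 = 4
Bit 6: 1 × 2^6 = 64
Bit 11: 1 × 2^11 = 2048
Bit 15: 1 × 2^15 = 32768
Sum = 1 + 2 + 4 + 64 + 2048 + 32768
= 34887


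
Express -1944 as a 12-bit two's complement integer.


Original: 011110011000
Step 1 - Invert all bits: 100001100111
Step 2 - Add 1: 100001100111 + 1
= 100001101000 (represents -1944)


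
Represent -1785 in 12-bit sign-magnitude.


Sign bit: 1 (negative)
Magnitude: 1785 = 11011111001
= 111011111001


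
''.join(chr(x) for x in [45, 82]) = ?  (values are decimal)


Codes (decimal): 45 82
Per-code ASCII lookup:
  45  (special character) → '-'
  82  (range 65-90: uppercase, 82 - 65 = 17) → 'R'
= '-R'


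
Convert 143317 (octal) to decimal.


Positional values:
Position 0: 7 × 8^0 = 7
Position 1: 1 × 8^1 = 8
Position 2: 3 × 8^2 = 192
Position 3: 3 × 8^3 = 1536
Position 4: 4 × 8^4 = 16384
Position 5: 1 × 8^5 = 32768
Sum = 7 + 8 + 192 + 1536 + 16384 + 32768
= 50895


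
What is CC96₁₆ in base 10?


Positional values:
Position 0: 6 × 16^0 = 6 × 1 = 6
Position 1: 9 × 16^1 = 9 × 16 = 144
Position 2: C × 16^2 = 12 × 256 = 3072
Position 3: C × 16^3 = 12 × 4096 = 49152
Sum = 6 + 144 + 3072 + 49152
= 52374


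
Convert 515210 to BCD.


Each digit → 4-bit binary:
  5 → 0101
  1 → 0001
  5 → 0101
  2 → 0010
  1 → 0001
  0 → 0000
= 0101 0001 0101 0010 0001 0000


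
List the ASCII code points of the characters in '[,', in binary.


String: '[,'  (2 characters)
Per-character ASCII lookup:
  '[': special character: '[' = 91 → 1011011
  ',': special character: ',' = 44 → 101100
= 1011011 101100


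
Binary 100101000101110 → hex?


Group into 4-bit nibbles: 0100101000101110
  0100 = 4
  1010 = A
  0010 = 2
  1110 = E
= 0x4A2E


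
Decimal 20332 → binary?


Divide by 2 repeatedly:
20332 ÷ 2 = 10166 remainder 0
10166 ÷ 2 = 5083 remainder 0
5083 ÷ 2 = 2541 remainder 1
2541 ÷ 2 = 1270 remainder 1
1270 ÷ 2 = 635 remainder 0
635 ÷ 2 = 317 remainder 1
317 ÷ 2 = 158 remainder 1
158 ÷ 2 = 79 remainder 0
79 ÷ 2 = 39 remainder 1
39 ÷ 2 = 19 remainder 1
19 ÷ 2 = 9 remainder 1
9 ÷ 2 = 4 remainder 1
4 ÷ 2 = 2 remainder 0
2 ÷ 2 = 1 remainder 0
1 ÷ 2 = 0 remainder 1
Reading remainders bottom-up:
= 100111101101100


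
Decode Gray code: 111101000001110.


Gray code: 111101000001110
MSB stays the same: 1
Each subsequent bit = prev_binary XOR current_gray:
  B[1] = 1 XOR 1 = 0
  B[2] = 0 XOR 1 = 1
  B[3] = 1 XOR 1 = 0
  B[4] = 0 XOR 0 = 0
  B[5] = 0 XOR 1 = 1
  B[6] = 1 XOR 0 = 1
  B[7] = 1 XOR 0 = 1
  B[8] = 1 XOR 0 = 1
  B[9] = 1 XOR 0 = 1
  B[10] = 1 XOR 0 = 1
  B[11] = 1 XOR 1 = 0
  B[12] = 0 XOR 1 = 1
  B[13] = 1 XOR 1 = 0
  B[14] = 0 XOR 0 = 0
= 101001111110100 (21492 decimal)


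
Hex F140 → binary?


Each hex digit → 4 binary bits:
  F = 1111
  1 = 0001
  4 = 0100
  0 = 0000
Concatenate: 1111 0001 0100 0000
= 1111000101000000


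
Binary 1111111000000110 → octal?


Group into 3-bit groups: 001111111000000110
  001 = 1
  111 = 7
  111 = 7
  000 = 0
  000 = 0
  110 = 6
= 0o177006


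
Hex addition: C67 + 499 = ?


Align and add column by column (LSB to MSB, each column mod 16 with carry):
  0C67
+ 0499
  ----
  col 0: 7(7) + 9(9) + 0 (carry in) = 16 → 0(0), carry out 1
  col 1: 6(6) + 9(9) + 1 (carry in) = 16 → 0(0), carry out 1
  col 2: C(12) + 4(4) + 1 (carry in) = 17 → 1(1), carry out 1
  col 3: 0(0) + 0(0) + 1 (carry in) = 1 → 1(1), carry out 0
Reading digits MSB→LSB: 1100
Strip leading zeros: 1100
= 0x1100


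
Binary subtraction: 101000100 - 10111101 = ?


Align and subtract column by column (LSB to MSB, borrowing when needed):
  101000100
- 010111101
  ---------
  col 0: (0 - 0 borrow-in) - 1 → borrow from next column: (0+2) - 1 = 1, borrow out 1
  col 1: (0 - 1 borrow-in) - 0 → borrow from next column: (-1+2) - 0 = 1, borrow out 1
  col 2: (1 - 1 borrow-in) - 1 → borrow from next column: (0+2) - 1 = 1, borrow out 1
  col 3: (0 - 1 borrow-in) - 1 → borrow from next column: (-1+2) - 1 = 0, borrow out 1
  col 4: (0 - 1 borrow-in) - 1 → borrow from next column: (-1+2) - 1 = 0, borrow out 1
  col 5: (0 - 1 borrow-in) - 1 → borrow from next column: (-1+2) - 1 = 0, borrow out 1
  col 6: (1 - 1 borrow-in) - 0 → 0 - 0 = 0, borrow out 0
  col 7: (0 - 0 borrow-in) - 1 → borrow from next column: (0+2) - 1 = 1, borrow out 1
  col 8: (1 - 1 borrow-in) - 0 → 0 - 0 = 0, borrow out 0
Reading bits MSB→LSB: 010000111
Strip leading zeros: 10000111
= 10000111


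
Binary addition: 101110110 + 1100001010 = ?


Align and add column by column (LSB to MSB, carry propagating):
  00101110110
+ 01100001010
  -----------
  col 0: 0 + 0 + 0 (carry in) = 0 → bit 0, carry out 0
  col 1: 1 + 1 + 0 (carry in) = 2 → bit 0, carry out 1
  col 2: 1 + 0 + 1 (carry in) = 2 → bit 0, carry out 1
  col 3: 0 + 1 + 1 (carry in) = 2 → bit 0, carry out 1
  col 4: 1 + 0 + 1 (carry in) = 2 → bit 0, carry out 1
  col 5: 1 + 0 + 1 (carry in) = 2 → bit 0, carry out 1
  col 6: 1 + 0 + 1 (carry in) = 2 → bit 0, carry out 1
  col 7: 0 + 0 + 1 (carry in) = 1 → bit 1, carry out 0
  col 8: 1 + 1 + 0 (carry in) = 2 → bit 0, carry out 1
  col 9: 0 + 1 + 1 (carry in) = 2 → bit 0, carry out 1
  col 10: 0 + 0 + 1 (carry in) = 1 → bit 1, carry out 0
Reading bits MSB→LSB: 10010000000
Strip leading zeros: 10010000000
= 10010000000


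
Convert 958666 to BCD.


Each digit → 4-bit binary:
  9 → 1001
  5 → 0101
  8 → 1000
  6 → 0110
  6 → 0110
  6 → 0110
= 1001 0101 1000 0110 0110 0110


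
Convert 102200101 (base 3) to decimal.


Positional values (base 3):
  1 × 3^0 = 1 × 1 = 1
  0 × 3^1 = 0 × 3 = 0
  1 × 3^2 = 1 × 9 = 9
  0 × 3^3 = 0 × 27 = 0
  0 × 3^4 = 0 × 81 = 0
  2 × 3^5 = 2 × 243 = 486
  2 × 3^6 = 2 × 729 = 1458
  0 × 3^7 = 0 × 2187 = 0
  1 × 3^8 = 1 × 6561 = 6561
Sum = 1 + 0 + 9 + 0 + 0 + 486 + 1458 + 0 + 6561
= 8515


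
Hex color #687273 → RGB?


Hex: #687273
R = 68₁₆ = 104
G = 72₁₆ = 114
B = 73₁₆ = 115
= RGB(104, 114, 115)


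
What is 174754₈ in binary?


Each octal digit → 3 binary bits:
  1 = 001
  7 = 111
  4 = 100
  7 = 111
  5 = 101
  4 = 100
Concatenate: 001 111 100 111 101 100
= 001111100111101100


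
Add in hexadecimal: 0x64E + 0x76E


Align and add column by column (LSB to MSB, each column mod 16 with carry):
  064E
+ 076E
  ----
  col 0: E(14) + E(14) + 0 (carry in) = 28 → C(12), carry out 1
  col 1: 4(4) + 6(6) + 1 (carry in) = 11 → B(11), carry out 0
  col 2: 6(6) + 7(7) + 0 (carry in) = 13 → D(13), carry out 0
  col 3: 0(0) + 0(0) + 0 (carry in) = 0 → 0(0), carry out 0
Reading digits MSB→LSB: 0DBC
Strip leading zeros: DBC
= 0xDBC


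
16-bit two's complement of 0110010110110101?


Original: 0110010110110101
Step 1 - Invert all bits: 1001101001001010
Step 2 - Add 1: 1001101001001010 + 1
= 1001101001001011 (represents -26037)


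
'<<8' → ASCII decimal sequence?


String: '<<8'  (3 characters)
Per-character ASCII lookup:
  '<': special character: '<' = 60
  '<': special character: '<' = 60
  '8': digits start at 48: '8' = 48 + 8 = 56
= 60 60 56


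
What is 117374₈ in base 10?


Positional values:
Position 0: 4 × 8^0 = 4
Position 1: 7 × 8^1 = 56
Position 2: 3 × 8^2 = 192
Position 3: 7 × 8^3 = 3584
Position 4: 1 × 8^4 = 4096
Position 5: 1 × 8^5 = 32768
Sum = 4 + 56 + 192 + 3584 + 4096 + 32768
= 40700


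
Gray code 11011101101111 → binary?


Gray code: 11011101101111
MSB stays the same: 1
Each subsequent bit = prev_binary XOR current_gray:
  B[1] = 1 XOR 1 = 0
  B[2] = 0 XOR 0 = 0
  B[3] = 0 XOR 1 = 1
  B[4] = 1 XOR 1 = 0
  B[5] = 0 XOR 1 = 1
  B[6] = 1 XOR 0 = 1
  B[7] = 1 XOR 1 = 0
  B[8] = 0 XOR 1 = 1
  B[9] = 1 XOR 0 = 1
  B[10] = 1 XOR 1 = 0
  B[11] = 0 XOR 1 = 1
  B[12] = 1 XOR 1 = 0
  B[13] = 0 XOR 1 = 1
= 10010110110101 (9653 decimal)


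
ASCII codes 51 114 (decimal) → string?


Codes (decimal): 51 114
Per-code ASCII lookup:
  51  (range 48-57: digits, 51 - 48 = 3) → '3'
  114  (range 97-122: lowercase, 114 - 97 = 17) → 'r'
= '3r'


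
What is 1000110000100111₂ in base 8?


Group into 3-bit groups: 001000110000100111
  001 = 1
  000 = 0
  110 = 6
  000 = 0
  100 = 4
  111 = 7
= 0o106047


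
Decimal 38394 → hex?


Divide by 16 repeatedly:
38394 ÷ 16 = 2399 remainder 10 (A)
2399 ÷ 16 = 149 remainder 15 (F)
149 ÷ 16 = 9 remainder 5 (5)
9 ÷ 16 = 0 remainder 9 (9)
Reading remainders bottom-up:
= 0x95FA


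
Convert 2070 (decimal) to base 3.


Divide by 3 repeatedly:
2070 ÷ 3 = 690 remainder 0
690 ÷ 3 = 230 remainder 0
230 ÷ 3 = 76 remainder 2
76 ÷ 3 = 25 remainder 1
25 ÷ 3 = 8 remainder 1
8 ÷ 3 = 2 remainder 2
2 ÷ 3 = 0 remainder 2
Reading remainders bottom-up:
= 2211200


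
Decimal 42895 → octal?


Divide by 8 repeatedly:
42895 ÷ 8 = 5361 remainder 7
5361 ÷ 8 = 670 remainder 1
670 ÷ 8 = 83 remainder 6
83 ÷ 8 = 10 remainder 3
10 ÷ 8 = 1 remainder 2
1 ÷ 8 = 0 remainder 1
Reading remainders bottom-up:
= 0o123617


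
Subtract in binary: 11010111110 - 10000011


Align and subtract column by column (LSB to MSB, borrowing when needed):
  11010111110
- 00010000011
  -----------
  col 0: (0 - 0 borrow-in) - 1 → borrow from next column: (0+2) - 1 = 1, borrow out 1
  col 1: (1 - 1 borrow-in) - 1 → borrow from next column: (0+2) - 1 = 1, borrow out 1
  col 2: (1 - 1 borrow-in) - 0 → 0 - 0 = 0, borrow out 0
  col 3: (1 - 0 borrow-in) - 0 → 1 - 0 = 1, borrow out 0
  col 4: (1 - 0 borrow-in) - 0 → 1 - 0 = 1, borrow out 0
  col 5: (1 - 0 borrow-in) - 0 → 1 - 0 = 1, borrow out 0
  col 6: (0 - 0 borrow-in) - 0 → 0 - 0 = 0, borrow out 0
  col 7: (1 - 0 borrow-in) - 1 → 1 - 1 = 0, borrow out 0
  col 8: (0 - 0 borrow-in) - 0 → 0 - 0 = 0, borrow out 0
  col 9: (1 - 0 borrow-in) - 0 → 1 - 0 = 1, borrow out 0
  col 10: (1 - 0 borrow-in) - 0 → 1 - 0 = 1, borrow out 0
Reading bits MSB→LSB: 11000111011
Strip leading zeros: 11000111011
= 11000111011


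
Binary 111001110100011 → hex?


Group into 4-bit nibbles: 0111001110100011
  0111 = 7
  0011 = 3
  1010 = A
  0011 = 3
= 0x73A3


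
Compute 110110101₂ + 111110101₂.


Align and add column by column (LSB to MSB, carry propagating):
  0110110101
+ 0111110101
  ----------
  col 0: 1 + 1 + 0 (carry in) = 2 → bit 0, carry out 1
  col 1: 0 + 0 + 1 (carry in) = 1 → bit 1, carry out 0
  col 2: 1 + 1 + 0 (carry in) = 2 → bit 0, carry out 1
  col 3: 0 + 0 + 1 (carry in) = 1 → bit 1, carry out 0
  col 4: 1 + 1 + 0 (carry in) = 2 → bit 0, carry out 1
  col 5: 1 + 1 + 1 (carry in) = 3 → bit 1, carry out 1
  col 6: 0 + 1 + 1 (carry in) = 2 → bit 0, carry out 1
  col 7: 1 + 1 + 1 (carry in) = 3 → bit 1, carry out 1
  col 8: 1 + 1 + 1 (carry in) = 3 → bit 1, carry out 1
  col 9: 0 + 0 + 1 (carry in) = 1 → bit 1, carry out 0
Reading bits MSB→LSB: 1110101010
Strip leading zeros: 1110101010
= 1110101010


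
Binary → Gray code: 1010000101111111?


Binary: 1010000101111111
Gray code: G = B XOR (B >> 1)
B >> 1 = 0101000010111111
1010000101111111 XOR 0101000010111111:
  1 XOR 0 = 1
  0 XOR 1 = 1
  1 XOR 0 = 1
  0 XOR 1 = 1
  0 XOR 0 = 0
  0 XOR 0 = 0
  0 XOR 0 = 0
  1 XOR 0 = 1
  0 XOR 1 = 1
  1 XOR 0 = 1
  1 XOR 1 = 0
  1 XOR 1 = 0
  1 XOR 1 = 0
  1 XOR 1 = 0
  1 XOR 1 = 0
  1 XOR 1 = 0
= 1111000111000000


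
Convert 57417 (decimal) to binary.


Divide by 2 repeatedly:
57417 ÷ 2 = 28708 remainder 1
28708 ÷ 2 = 14354 remainder 0
14354 ÷ 2 = 7177 remainder 0
7177 ÷ 2 = 3588 remainder 1
3588 ÷ 2 = 1794 remainder 0
1794 ÷ 2 = 897 remainder 0
897 ÷ 2 = 448 remainder 1
448 ÷ 2 = 224 remainder 0
224 ÷ 2 = 112 remainder 0
112 ÷ 2 = 56 remainder 0
56 ÷ 2 = 28 remainder 0
28 ÷ 2 = 14 remainder 0
14 ÷ 2 = 7 remainder 0
7 ÷ 2 = 3 remainder 1
3 ÷ 2 = 1 remainder 1
1 ÷ 2 = 0 remainder 1
Reading remainders bottom-up:
= 1110000001001001


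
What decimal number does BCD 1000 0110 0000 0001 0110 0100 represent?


Each 4-bit group → digit:
  1000 → 8
  0110 → 6
  0000 → 0
  0001 → 1
  0110 → 6
  0100 → 4
= 860164


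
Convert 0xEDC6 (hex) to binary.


Each hex digit → 4 binary bits:
  E = 1110
  D = 1101
  C = 1100
  6 = 0110
Concatenate: 1110 1101 1100 0110
= 1110110111000110


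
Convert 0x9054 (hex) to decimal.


Positional values:
Position 0: 4 × 16^0 = 4 × 1 = 4
Position 1: 5 × 16^1 = 5 × 16 = 80
Position 2: 0 × 16^2 = 0 × 256 = 0
Position 3: 9 × 16^3 = 9 × 4096 = 36864
Sum = 4 + 80 + 0 + 36864
= 36948


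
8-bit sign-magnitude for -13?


Sign bit: 1 (negative)
Magnitude: 13 = 0001101
= 10001101


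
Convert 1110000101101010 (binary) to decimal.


Positional values:
Bit 1: 1 × 2^1 = 2
Bit 3: 1 × 2^3 = 8
Bit 5: 1 × 2^5 = 32
Bit 6: 1 × 2^6 = 64
Bit 8: 1 × 2^8 = 256
Bit 13: 1 × 2^13 = 8192
Bit 14: 1 × 2^14 = 16384
Bit 15: 1 × 2^15 = 32768
Sum = 2 + 8 + 32 + 64 + 256 + 8192 + 16384 + 32768
= 57706


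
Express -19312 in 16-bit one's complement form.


Original: 0100101101110000
Invert all bits:
  bit 0: 0 → 1
  bit 1: 1 → 0
  bit 2: 0 → 1
  bit 3: 0 → 1
  bit 4: 1 → 0
  bit 5: 0 → 1
  bit 6: 1 → 0
  bit 7: 1 → 0
  bit 8: 0 → 1
  bit 9: 1 → 0
  bit 10: 1 → 0
  bit 11: 1 → 0
  bit 12: 0 → 1
  bit 13: 0 → 1
  bit 14: 0 → 1
  bit 15: 0 → 1
= 1011010010001111


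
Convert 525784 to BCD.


Each digit → 4-bit binary:
  5 → 0101
  2 → 0010
  5 → 0101
  7 → 0111
  8 → 1000
  4 → 0100
= 0101 0010 0101 0111 1000 0100


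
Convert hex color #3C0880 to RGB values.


Hex: #3C0880
R = 3C₁₆ = 60
G = 08₁₆ = 8
B = 80₁₆ = 128
= RGB(60, 8, 128)


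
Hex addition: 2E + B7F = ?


Align and add column by column (LSB to MSB, each column mod 16 with carry):
  002E
+ 0B7F
  ----
  col 0: E(14) + F(15) + 0 (carry in) = 29 → D(13), carry out 1
  col 1: 2(2) + 7(7) + 1 (carry in) = 10 → A(10), carry out 0
  col 2: 0(0) + B(11) + 0 (carry in) = 11 → B(11), carry out 0
  col 3: 0(0) + 0(0) + 0 (carry in) = 0 → 0(0), carry out 0
Reading digits MSB→LSB: 0BAD
Strip leading zeros: BAD
= 0xBAD


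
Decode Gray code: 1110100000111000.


Gray code: 1110100000111000
MSB stays the same: 1
Each subsequent bit = prev_binary XOR current_gray:
  B[1] = 1 XOR 1 = 0
  B[2] = 0 XOR 1 = 1
  B[3] = 1 XOR 0 = 1
  B[4] = 1 XOR 1 = 0
  B[5] = 0 XOR 0 = 0
  B[6] = 0 XOR 0 = 0
  B[7] = 0 XOR 0 = 0
  B[8] = 0 XOR 0 = 0
  B[9] = 0 XOR 0 = 0
  B[10] = 0 XOR 1 = 1
  B[11] = 1 XOR 1 = 0
  B[12] = 0 XOR 1 = 1
  B[13] = 1 XOR 0 = 1
  B[14] = 1 XOR 0 = 1
  B[15] = 1 XOR 0 = 1
= 1011000000101111 (45103 decimal)


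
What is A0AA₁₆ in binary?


Each hex digit → 4 binary bits:
  A = 1010
  0 = 0000
  A = 1010
  A = 1010
Concatenate: 1010 0000 1010 1010
= 1010000010101010


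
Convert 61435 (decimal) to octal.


Divide by 8 repeatedly:
61435 ÷ 8 = 7679 remainder 3
7679 ÷ 8 = 959 remainder 7
959 ÷ 8 = 119 remainder 7
119 ÷ 8 = 14 remainder 7
14 ÷ 8 = 1 remainder 6
1 ÷ 8 = 0 remainder 1
Reading remainders bottom-up:
= 0o167773


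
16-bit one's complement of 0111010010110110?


Original: 0111010010110110
Invert all bits:
  bit 0: 0 → 1
  bit 1: 1 → 0
  bit 2: 1 → 0
  bit 3: 1 → 0
  bit 4: 0 → 1
  bit 5: 1 → 0
  bit 6: 0 → 1
  bit 7: 0 → 1
  bit 8: 1 → 0
  bit 9: 0 → 1
  bit 10: 1 → 0
  bit 11: 1 → 0
  bit 12: 0 → 1
  bit 13: 1 → 0
  bit 14: 1 → 0
  bit 15: 0 → 1
= 1000101101001001


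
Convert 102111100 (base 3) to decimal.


Positional values (base 3):
  0 × 3^0 = 0 × 1 = 0
  0 × 3^1 = 0 × 3 = 0
  1 × 3^2 = 1 × 9 = 9
  1 × 3^3 = 1 × 27 = 27
  1 × 3^4 = 1 × 81 = 81
  1 × 3^5 = 1 × 243 = 243
  2 × 3^6 = 2 × 729 = 1458
  0 × 3^7 = 0 × 2187 = 0
  1 × 3^8 = 1 × 6561 = 6561
Sum = 0 + 0 + 9 + 27 + 81 + 243 + 1458 + 0 + 6561
= 8379


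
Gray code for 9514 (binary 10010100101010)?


Binary: 10010100101010
Gray code: G = B XOR (B >> 1)
B >> 1 = 01001010010101
10010100101010 XOR 01001010010101:
  1 XOR 0 = 1
  0 XOR 1 = 1
  0 XOR 0 = 0
  1 XOR 0 = 1
  0 XOR 1 = 1
  1 XOR 0 = 1
  0 XOR 1 = 1
  0 XOR 0 = 0
  1 XOR 0 = 1
  0 XOR 1 = 1
  1 XOR 0 = 1
  0 XOR 1 = 1
  1 XOR 0 = 1
  0 XOR 1 = 1
= 11011110111111


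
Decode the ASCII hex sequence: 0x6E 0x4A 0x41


Codes (hex): 0x6E 0x4A 0x41
Per-code ASCII lookup:
  0x6E = 110  (range 97-122: lowercase, 110 - 97 = 13) → 'n'
  0x4A = 74  (range 65-90: uppercase, 74 - 65 = 9) → 'J'
  0x41 = 65  (range 65-90: uppercase, 65 - 65 = 0) → 'A'
= 'nJA'


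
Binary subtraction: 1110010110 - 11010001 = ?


Align and subtract column by column (LSB to MSB, borrowing when needed):
  1110010110
- 0011010001
  ----------
  col 0: (0 - 0 borrow-in) - 1 → borrow from next column: (0+2) - 1 = 1, borrow out 1
  col 1: (1 - 1 borrow-in) - 0 → 0 - 0 = 0, borrow out 0
  col 2: (1 - 0 borrow-in) - 0 → 1 - 0 = 1, borrow out 0
  col 3: (0 - 0 borrow-in) - 0 → 0 - 0 = 0, borrow out 0
  col 4: (1 - 0 borrow-in) - 1 → 1 - 1 = 0, borrow out 0
  col 5: (0 - 0 borrow-in) - 0 → 0 - 0 = 0, borrow out 0
  col 6: (0 - 0 borrow-in) - 1 → borrow from next column: (0+2) - 1 = 1, borrow out 1
  col 7: (1 - 1 borrow-in) - 1 → borrow from next column: (0+2) - 1 = 1, borrow out 1
  col 8: (1 - 1 borrow-in) - 0 → 0 - 0 = 0, borrow out 0
  col 9: (1 - 0 borrow-in) - 0 → 1 - 0 = 1, borrow out 0
Reading bits MSB→LSB: 1011000101
Strip leading zeros: 1011000101
= 1011000101


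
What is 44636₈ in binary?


Each octal digit → 3 binary bits:
  4 = 100
  4 = 100
  6 = 110
  3 = 011
  6 = 110
Concatenate: 100 100 110 011 110
= 100100110011110


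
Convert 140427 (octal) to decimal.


Positional values:
Position 0: 7 × 8^0 = 7
Position 1: 2 × 8^1 = 16
Position 2: 4 × 8^2 = 256
Position 3: 0 × 8^3 = 0
Position 4: 4 × 8^4 = 16384
Position 5: 1 × 8^5 = 32768
Sum = 7 + 16 + 256 + 0 + 16384 + 32768
= 49431


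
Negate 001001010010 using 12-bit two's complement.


Original: 001001010010
Step 1 - Invert all bits: 110110101101
Step 2 - Add 1: 110110101101 + 1
= 110110101110 (represents -594)


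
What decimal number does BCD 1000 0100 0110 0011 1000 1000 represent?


Each 4-bit group → digit:
  1000 → 8
  0100 → 4
  0110 → 6
  0011 → 3
  1000 → 8
  1000 → 8
= 846388


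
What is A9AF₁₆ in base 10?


Positional values:
Position 0: F × 16^0 = 15 × 1 = 15
Position 1: A × 16^1 = 10 × 16 = 160
Position 2: 9 × 16^2 = 9 × 256 = 2304
Position 3: A × 16^3 = 10 × 4096 = 40960
Sum = 15 + 160 + 2304 + 40960
= 43439


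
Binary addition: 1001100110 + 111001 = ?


Align and add column by column (LSB to MSB, carry propagating):
  01001100110
+ 00000111001
  -----------
  col 0: 0 + 1 + 0 (carry in) = 1 → bit 1, carry out 0
  col 1: 1 + 0 + 0 (carry in) = 1 → bit 1, carry out 0
  col 2: 1 + 0 + 0 (carry in) = 1 → bit 1, carry out 0
  col 3: 0 + 1 + 0 (carry in) = 1 → bit 1, carry out 0
  col 4: 0 + 1 + 0 (carry in) = 1 → bit 1, carry out 0
  col 5: 1 + 1 + 0 (carry in) = 2 → bit 0, carry out 1
  col 6: 1 + 0 + 1 (carry in) = 2 → bit 0, carry out 1
  col 7: 0 + 0 + 1 (carry in) = 1 → bit 1, carry out 0
  col 8: 0 + 0 + 0 (carry in) = 0 → bit 0, carry out 0
  col 9: 1 + 0 + 0 (carry in) = 1 → bit 1, carry out 0
  col 10: 0 + 0 + 0 (carry in) = 0 → bit 0, carry out 0
Reading bits MSB→LSB: 01010011111
Strip leading zeros: 1010011111
= 1010011111


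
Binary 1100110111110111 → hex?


Group into 4-bit nibbles: 1100110111110111
  1100 = C
  1101 = D
  1111 = F
  0111 = 7
= 0xCDF7


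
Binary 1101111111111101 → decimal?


Positional values:
Bit 0: 1 × 2^0 = 1
Bit 2: 1 × 2^2 = 4
Bit 3: 1 × 2^3 = 8
Bit 4: 1 × 2^4 = 16
Bit 5: 1 × 2^5 = 32
Bit 6: 1 × 2^6 = 64
Bit 7: 1 × 2^7 = 128
Bit 8: 1 × 2^8 = 256
Bit 9: 1 × 2^9 = 512
Bit 10: 1 × 2^10 = 1024
Bit 11: 1 × 2^11 = 2048
Bit 12: 1 × 2^12 = 4096
Bit 14: 1 × 2^14 = 16384
Bit 15: 1 × 2^15 = 32768
Sum = 1 + 4 + 8 + 16 + 32 + 64 + 128 + 256 + 512 + 1024 + 2048 + 4096 + 16384 + 32768
= 57341


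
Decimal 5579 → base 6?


Divide by 6 repeatedly:
5579 ÷ 6 = 929 remainder 5
929 ÷ 6 = 154 remainder 5
154 ÷ 6 = 25 remainder 4
25 ÷ 6 = 4 remainder 1
4 ÷ 6 = 0 remainder 4
Reading remainders bottom-up:
= 41455


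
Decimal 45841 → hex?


Divide by 16 repeatedly:
45841 ÷ 16 = 2865 remainder 1 (1)
2865 ÷ 16 = 179 remainder 1 (1)
179 ÷ 16 = 11 remainder 3 (3)
11 ÷ 16 = 0 remainder 11 (B)
Reading remainders bottom-up:
= 0xB311


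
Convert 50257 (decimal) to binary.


Divide by 2 repeatedly:
50257 ÷ 2 = 25128 remainder 1
25128 ÷ 2 = 12564 remainder 0
12564 ÷ 2 = 6282 remainder 0
6282 ÷ 2 = 3141 remainder 0
3141 ÷ 2 = 1570 remainder 1
1570 ÷ 2 = 785 remainder 0
785 ÷ 2 = 392 remainder 1
392 ÷ 2 = 196 remainder 0
196 ÷ 2 = 98 remainder 0
98 ÷ 2 = 49 remainder 0
49 ÷ 2 = 24 remainder 1
24 ÷ 2 = 12 remainder 0
12 ÷ 2 = 6 remainder 0
6 ÷ 2 = 3 remainder 0
3 ÷ 2 = 1 remainder 1
1 ÷ 2 = 0 remainder 1
Reading remainders bottom-up:
= 1100010001010001


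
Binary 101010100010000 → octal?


Group into 3-bit groups: 101010100010000
  101 = 5
  010 = 2
  100 = 4
  010 = 2
  000 = 0
= 0o52420


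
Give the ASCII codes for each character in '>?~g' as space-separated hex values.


String: '>?~g'  (4 characters)
Per-character ASCII lookup:
  '>': special character: '>' = 62 → 0x3E
  '?': special character: '?' = 63 → 0x3F
  '~': special character: '~' = 126 → 0x7E
  'g': lowercase starts at 97: 'g' = 97 + 6 = 103 → 0x67
= 0x3E 0x3F 0x7E 0x67


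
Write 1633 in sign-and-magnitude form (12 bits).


Sign bit: 0 (positive)
Magnitude: 1633 = 11001100001
= 011001100001


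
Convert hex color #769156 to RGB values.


Hex: #769156
R = 76₁₆ = 118
G = 91₁₆ = 145
B = 56₁₆ = 86
= RGB(118, 145, 86)


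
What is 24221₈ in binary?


Each octal digit → 3 binary bits:
  2 = 010
  4 = 100
  2 = 010
  2 = 010
  1 = 001
Concatenate: 010 100 010 010 001
= 010100010010001


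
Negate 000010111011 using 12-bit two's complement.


Original: 000010111011
Step 1 - Invert all bits: 111101000100
Step 2 - Add 1: 111101000100 + 1
= 111101000101 (represents -187)


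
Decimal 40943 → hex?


Divide by 16 repeatedly:
40943 ÷ 16 = 2558 remainder 15 (F)
2558 ÷ 16 = 159 remainder 14 (E)
159 ÷ 16 = 9 remainder 15 (F)
9 ÷ 16 = 0 remainder 9 (9)
Reading remainders bottom-up:
= 0x9FEF


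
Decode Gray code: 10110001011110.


Gray code: 10110001011110
MSB stays the same: 1
Each subsequent bit = prev_binary XOR current_gray:
  B[1] = 1 XOR 0 = 1
  B[2] = 1 XOR 1 = 0
  B[3] = 0 XOR 1 = 1
  B[4] = 1 XOR 0 = 1
  B[5] = 1 XOR 0 = 1
  B[6] = 1 XOR 0 = 1
  B[7] = 1 XOR 1 = 0
  B[8] = 0 XOR 0 = 0
  B[9] = 0 XOR 1 = 1
  B[10] = 1 XOR 1 = 0
  B[11] = 0 XOR 1 = 1
  B[12] = 1 XOR 1 = 0
  B[13] = 0 XOR 0 = 0
= 11011110010100 (14228 decimal)


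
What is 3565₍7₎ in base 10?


Positional values (base 7):
  5 × 7^0 = 5 × 1 = 5
  6 × 7^1 = 6 × 7 = 42
  5 × 7^2 = 5 × 49 = 245
  3 × 7^3 = 3 × 343 = 1029
Sum = 5 + 42 + 245 + 1029
= 1321


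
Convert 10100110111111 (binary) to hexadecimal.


Group into 4-bit nibbles: 0010100110111111
  0010 = 2
  1001 = 9
  1011 = B
  1111 = F
= 0x29BF


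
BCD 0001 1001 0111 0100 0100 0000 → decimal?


Each 4-bit group → digit:
  0001 → 1
  1001 → 9
  0111 → 7
  0100 → 4
  0100 → 4
  0000 → 0
= 197440


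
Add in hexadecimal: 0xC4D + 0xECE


Align and add column by column (LSB to MSB, each column mod 16 with carry):
  0C4D
+ 0ECE
  ----
  col 0: D(13) + E(14) + 0 (carry in) = 27 → B(11), carry out 1
  col 1: 4(4) + C(12) + 1 (carry in) = 17 → 1(1), carry out 1
  col 2: C(12) + E(14) + 1 (carry in) = 27 → B(11), carry out 1
  col 3: 0(0) + 0(0) + 1 (carry in) = 1 → 1(1), carry out 0
Reading digits MSB→LSB: 1B1B
Strip leading zeros: 1B1B
= 0x1B1B


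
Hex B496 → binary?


Each hex digit → 4 binary bits:
  B = 1011
  4 = 0100
  9 = 1001
  6 = 0110
Concatenate: 1011 0100 1001 0110
= 1011010010010110


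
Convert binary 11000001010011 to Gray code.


Binary: 11000001010011
Gray code: G = B XOR (B >> 1)
B >> 1 = 01100000101001
11000001010011 XOR 01100000101001:
  1 XOR 0 = 1
  1 XOR 1 = 0
  0 XOR 1 = 1
  0 XOR 0 = 0
  0 XOR 0 = 0
  0 XOR 0 = 0
  0 XOR 0 = 0
  1 XOR 0 = 1
  0 XOR 1 = 1
  1 XOR 0 = 1
  0 XOR 1 = 1
  0 XOR 0 = 0
  1 XOR 0 = 1
  1 XOR 1 = 0
= 10100001111010


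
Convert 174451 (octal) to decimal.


Positional values:
Position 0: 1 × 8^0 = 1
Position 1: 5 × 8^1 = 40
Position 2: 4 × 8^2 = 256
Position 3: 4 × 8^3 = 2048
Position 4: 7 × 8^4 = 28672
Position 5: 1 × 8^5 = 32768
Sum = 1 + 40 + 256 + 2048 + 28672 + 32768
= 63785


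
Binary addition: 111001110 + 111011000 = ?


Align and add column by column (LSB to MSB, carry propagating):
  0111001110
+ 0111011000
  ----------
  col 0: 0 + 0 + 0 (carry in) = 0 → bit 0, carry out 0
  col 1: 1 + 0 + 0 (carry in) = 1 → bit 1, carry out 0
  col 2: 1 + 0 + 0 (carry in) = 1 → bit 1, carry out 0
  col 3: 1 + 1 + 0 (carry in) = 2 → bit 0, carry out 1
  col 4: 0 + 1 + 1 (carry in) = 2 → bit 0, carry out 1
  col 5: 0 + 0 + 1 (carry in) = 1 → bit 1, carry out 0
  col 6: 1 + 1 + 0 (carry in) = 2 → bit 0, carry out 1
  col 7: 1 + 1 + 1 (carry in) = 3 → bit 1, carry out 1
  col 8: 1 + 1 + 1 (carry in) = 3 → bit 1, carry out 1
  col 9: 0 + 0 + 1 (carry in) = 1 → bit 1, carry out 0
Reading bits MSB→LSB: 1110100110
Strip leading zeros: 1110100110
= 1110100110


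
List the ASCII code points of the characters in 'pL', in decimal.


String: 'pL'  (2 characters)
Per-character ASCII lookup:
  'p': lowercase starts at 97: 'p' = 97 + 15 = 112
  'L': uppercase starts at 65: 'L' = 65 + 11 = 76
= 112 76


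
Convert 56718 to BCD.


Each digit → 4-bit binary:
  5 → 0101
  6 → 0110
  7 → 0111
  1 → 0001
  8 → 1000
= 0101 0110 0111 0001 1000


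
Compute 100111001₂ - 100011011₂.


Align and subtract column by column (LSB to MSB, borrowing when needed):
  100111001
- 100011011
  ---------
  col 0: (1 - 0 borrow-in) - 1 → 1 - 1 = 0, borrow out 0
  col 1: (0 - 0 borrow-in) - 1 → borrow from next column: (0+2) - 1 = 1, borrow out 1
  col 2: (0 - 1 borrow-in) - 0 → borrow from next column: (-1+2) - 0 = 1, borrow out 1
  col 3: (1 - 1 borrow-in) - 1 → borrow from next column: (0+2) - 1 = 1, borrow out 1
  col 4: (1 - 1 borrow-in) - 1 → borrow from next column: (0+2) - 1 = 1, borrow out 1
  col 5: (1 - 1 borrow-in) - 0 → 0 - 0 = 0, borrow out 0
  col 6: (0 - 0 borrow-in) - 0 → 0 - 0 = 0, borrow out 0
  col 7: (0 - 0 borrow-in) - 0 → 0 - 0 = 0, borrow out 0
  col 8: (1 - 0 borrow-in) - 1 → 1 - 1 = 0, borrow out 0
Reading bits MSB→LSB: 000011110
Strip leading zeros: 11110
= 11110


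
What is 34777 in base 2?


Divide by 2 repeatedly:
34777 ÷ 2 = 17388 remainder 1
17388 ÷ 2 = 8694 remainder 0
8694 ÷ 2 = 4347 remainder 0
4347 ÷ 2 = 2173 remainder 1
2173 ÷ 2 = 1086 remainder 1
1086 ÷ 2 = 543 remainder 0
543 ÷ 2 = 271 remainder 1
271 ÷ 2 = 135 remainder 1
135 ÷ 2 = 67 remainder 1
67 ÷ 2 = 33 remainder 1
33 ÷ 2 = 16 remainder 1
16 ÷ 2 = 8 remainder 0
8 ÷ 2 = 4 remainder 0
4 ÷ 2 = 2 remainder 0
2 ÷ 2 = 1 remainder 0
1 ÷ 2 = 0 remainder 1
Reading remainders bottom-up:
= 1000011111011001


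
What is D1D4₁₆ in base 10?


Positional values:
Position 0: 4 × 16^0 = 4 × 1 = 4
Position 1: D × 16^1 = 13 × 16 = 208
Position 2: 1 × 16^2 = 1 × 256 = 256
Position 3: D × 16^3 = 13 × 4096 = 53248
Sum = 4 + 208 + 256 + 53248
= 53716


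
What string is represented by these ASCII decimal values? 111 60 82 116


Codes (decimal): 111 60 82 116
Per-code ASCII lookup:
  111  (range 97-122: lowercase, 111 - 97 = 14) → 'o'
  60  (special character) → '<'
  82  (range 65-90: uppercase, 82 - 65 = 17) → 'R'
  116  (range 97-122: lowercase, 116 - 97 = 19) → 't'
= 'o<Rt'


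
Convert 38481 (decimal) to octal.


Divide by 8 repeatedly:
38481 ÷ 8 = 4810 remainder 1
4810 ÷ 8 = 601 remainder 2
601 ÷ 8 = 75 remainder 1
75 ÷ 8 = 9 remainder 3
9 ÷ 8 = 1 remainder 1
1 ÷ 8 = 0 remainder 1
Reading remainders bottom-up:
= 0o113121


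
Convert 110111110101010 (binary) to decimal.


Positional values:
Bit 1: 1 × 2^1 = 2
Bit 3: 1 × 2^3 = 8
Bit 5: 1 × 2^5 = 32
Bit 7: 1 × 2^7 = 128
Bit 8: 1 × 2^8 = 256
Bit 9: 1 × 2^9 = 512
Bit 10: 1 × 2^10 = 1024
Bit 11: 1 × 2^11 = 2048
Bit 13: 1 × 2^13 = 8192
Bit 14: 1 × 2^14 = 16384
Sum = 2 + 8 + 32 + 128 + 256 + 512 + 1024 + 2048 + 8192 + 16384
= 28586


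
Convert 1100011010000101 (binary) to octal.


Group into 3-bit groups: 001100011010000101
  001 = 1
  100 = 4
  011 = 3
  010 = 2
  000 = 0
  101 = 5
= 0o143205


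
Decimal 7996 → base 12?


Divide by 12 repeatedly:
7996 ÷ 12 = 666 remainder 4
666 ÷ 12 = 55 remainder 6
55 ÷ 12 = 4 remainder 7
4 ÷ 12 = 0 remainder 4
Reading remainders bottom-up:
= 4764


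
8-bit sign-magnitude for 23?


Sign bit: 0 (positive)
Magnitude: 23 = 0010111
= 00010111


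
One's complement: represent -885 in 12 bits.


Original: 001101110101
Invert all bits:
  bit 0: 0 → 1
  bit 1: 0 → 1
  bit 2: 1 → 0
  bit 3: 1 → 0
  bit 4: 0 → 1
  bit 5: 1 → 0
  bit 6: 1 → 0
  bit 7: 1 → 0
  bit 8: 0 → 1
  bit 9: 1 → 0
  bit 10: 0 → 1
  bit 11: 1 → 0
= 110010001010


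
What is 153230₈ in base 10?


Positional values:
Position 0: 0 × 8^0 = 0
Position 1: 3 × 8^1 = 24
Position 2: 2 × 8^2 = 128
Position 3: 3 × 8^3 = 1536
Position 4: 5 × 8^4 = 20480
Position 5: 1 × 8^5 = 32768
Sum = 0 + 24 + 128 + 1536 + 20480 + 32768
= 54936


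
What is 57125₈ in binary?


Each octal digit → 3 binary bits:
  5 = 101
  7 = 111
  1 = 001
  2 = 010
  5 = 101
Concatenate: 101 111 001 010 101
= 101111001010101


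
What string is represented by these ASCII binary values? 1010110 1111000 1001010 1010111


Codes (binary): 1010110 1111000 1001010 1010111
Per-code ASCII lookup:
  1010110 = 86  (range 65-90: uppercase, 86 - 65 = 21) → 'V'
  1111000 = 120  (range 97-122: lowercase, 120 - 97 = 23) → 'x'
  1001010 = 74  (range 65-90: uppercase, 74 - 65 = 9) → 'J'
  1010111 = 87  (range 65-90: uppercase, 87 - 65 = 22) → 'W'
= 'VxJW'


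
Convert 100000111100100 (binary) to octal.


Group into 3-bit groups: 100000111100100
  100 = 4
  000 = 0
  111 = 7
  100 = 4
  100 = 4
= 0o40744


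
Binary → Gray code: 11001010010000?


Binary: 11001010010000
Gray code: G = B XOR (B >> 1)
B >> 1 = 01100101001000
11001010010000 XOR 01100101001000:
  1 XOR 0 = 1
  1 XOR 1 = 0
  0 XOR 1 = 1
  0 XOR 0 = 0
  1 XOR 0 = 1
  0 XOR 1 = 1
  1 XOR 0 = 1
  0 XOR 1 = 1
  0 XOR 0 = 0
  1 XOR 0 = 1
  0 XOR 1 = 1
  0 XOR 0 = 0
  0 XOR 0 = 0
  0 XOR 0 = 0
= 10101111011000


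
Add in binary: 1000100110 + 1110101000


Align and add column by column (LSB to MSB, carry propagating):
  01000100110
+ 01110101000
  -----------
  col 0: 0 + 0 + 0 (carry in) = 0 → bit 0, carry out 0
  col 1: 1 + 0 + 0 (carry in) = 1 → bit 1, carry out 0
  col 2: 1 + 0 + 0 (carry in) = 1 → bit 1, carry out 0
  col 3: 0 + 1 + 0 (carry in) = 1 → bit 1, carry out 0
  col 4: 0 + 0 + 0 (carry in) = 0 → bit 0, carry out 0
  col 5: 1 + 1 + 0 (carry in) = 2 → bit 0, carry out 1
  col 6: 0 + 0 + 1 (carry in) = 1 → bit 1, carry out 0
  col 7: 0 + 1 + 0 (carry in) = 1 → bit 1, carry out 0
  col 8: 0 + 1 + 0 (carry in) = 1 → bit 1, carry out 0
  col 9: 1 + 1 + 0 (carry in) = 2 → bit 0, carry out 1
  col 10: 0 + 0 + 1 (carry in) = 1 → bit 1, carry out 0
Reading bits MSB→LSB: 10111001110
Strip leading zeros: 10111001110
= 10111001110


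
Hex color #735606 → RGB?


Hex: #735606
R = 73₁₆ = 115
G = 56₁₆ = 86
B = 06₁₆ = 6
= RGB(115, 86, 6)


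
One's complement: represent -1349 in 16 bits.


Original: 0000010101000101
Invert all bits:
  bit 0: 0 → 1
  bit 1: 0 → 1
  bit 2: 0 → 1
  bit 3: 0 → 1
  bit 4: 0 → 1
  bit 5: 1 → 0
  bit 6: 0 → 1
  bit 7: 1 → 0
  bit 8: 0 → 1
  bit 9: 1 → 0
  bit 10: 0 → 1
  bit 11: 0 → 1
  bit 12: 0 → 1
  bit 13: 1 → 0
  bit 14: 0 → 1
  bit 15: 1 → 0
= 1111101010111010


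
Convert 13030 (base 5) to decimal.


Positional values (base 5):
  0 × 5^0 = 0 × 1 = 0
  3 × 5^1 = 3 × 5 = 15
  0 × 5^2 = 0 × 25 = 0
  3 × 5^3 = 3 × 125 = 375
  1 × 5^4 = 1 × 625 = 625
Sum = 0 + 15 + 0 + 375 + 625
= 1015


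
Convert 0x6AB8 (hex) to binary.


Each hex digit → 4 binary bits:
  6 = 0110
  A = 1010
  B = 1011
  8 = 1000
Concatenate: 0110 1010 1011 1000
= 0110101010111000


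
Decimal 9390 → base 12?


Divide by 12 repeatedly:
9390 ÷ 12 = 782 remainder 6
782 ÷ 12 = 65 remainder 2
65 ÷ 12 = 5 remainder 5
5 ÷ 12 = 0 remainder 5
Reading remainders bottom-up:
= 5526


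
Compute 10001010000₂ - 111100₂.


Align and subtract column by column (LSB to MSB, borrowing when needed):
  10001010000
- 00000111100
  -----------
  col 0: (0 - 0 borrow-in) - 0 → 0 - 0 = 0, borrow out 0
  col 1: (0 - 0 borrow-in) - 0 → 0 - 0 = 0, borrow out 0
  col 2: (0 - 0 borrow-in) - 1 → borrow from next column: (0+2) - 1 = 1, borrow out 1
  col 3: (0 - 1 borrow-in) - 1 → borrow from next column: (-1+2) - 1 = 0, borrow out 1
  col 4: (1 - 1 borrow-in) - 1 → borrow from next column: (0+2) - 1 = 1, borrow out 1
  col 5: (0 - 1 borrow-in) - 1 → borrow from next column: (-1+2) - 1 = 0, borrow out 1
  col 6: (1 - 1 borrow-in) - 0 → 0 - 0 = 0, borrow out 0
  col 7: (0 - 0 borrow-in) - 0 → 0 - 0 = 0, borrow out 0
  col 8: (0 - 0 borrow-in) - 0 → 0 - 0 = 0, borrow out 0
  col 9: (0 - 0 borrow-in) - 0 → 0 - 0 = 0, borrow out 0
  col 10: (1 - 0 borrow-in) - 0 → 1 - 0 = 1, borrow out 0
Reading bits MSB→LSB: 10000010100
Strip leading zeros: 10000010100
= 10000010100


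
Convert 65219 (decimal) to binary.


Divide by 2 repeatedly:
65219 ÷ 2 = 32609 remainder 1
32609 ÷ 2 = 16304 remainder 1
16304 ÷ 2 = 8152 remainder 0
8152 ÷ 2 = 4076 remainder 0
4076 ÷ 2 = 2038 remainder 0
2038 ÷ 2 = 1019 remainder 0
1019 ÷ 2 = 509 remainder 1
509 ÷ 2 = 254 remainder 1
254 ÷ 2 = 127 remainder 0
127 ÷ 2 = 63 remainder 1
63 ÷ 2 = 31 remainder 1
31 ÷ 2 = 15 remainder 1
15 ÷ 2 = 7 remainder 1
7 ÷ 2 = 3 remainder 1
3 ÷ 2 = 1 remainder 1
1 ÷ 2 = 0 remainder 1
Reading remainders bottom-up:
= 1111111011000011


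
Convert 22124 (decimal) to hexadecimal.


Divide by 16 repeatedly:
22124 ÷ 16 = 1382 remainder 12 (C)
1382 ÷ 16 = 86 remainder 6 (6)
86 ÷ 16 = 5 remainder 6 (6)
5 ÷ 16 = 0 remainder 5 (5)
Reading remainders bottom-up:
= 0x566C


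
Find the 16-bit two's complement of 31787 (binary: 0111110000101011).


Original: 0111110000101011
Step 1 - Invert all bits: 1000001111010100
Step 2 - Add 1: 1000001111010100 + 1
= 1000001111010101 (represents -31787)


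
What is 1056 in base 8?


Divide by 8 repeatedly:
1056 ÷ 8 = 132 remainder 0
132 ÷ 8 = 16 remainder 4
16 ÷ 8 = 2 remainder 0
2 ÷ 8 = 0 remainder 2
Reading remainders bottom-up:
= 0o2040


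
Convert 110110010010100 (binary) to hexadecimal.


Group into 4-bit nibbles: 0110110010010100
  0110 = 6
  1100 = C
  1001 = 9
  0100 = 4
= 0x6C94


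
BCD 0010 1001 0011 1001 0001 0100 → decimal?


Each 4-bit group → digit:
  0010 → 2
  1001 → 9
  0011 → 3
  1001 → 9
  0001 → 1
  0100 → 4
= 293914


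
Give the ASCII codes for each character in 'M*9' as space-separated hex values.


String: 'M*9'  (3 characters)
Per-character ASCII lookup:
  'M': uppercase starts at 65: 'M' = 65 + 12 = 77 → 0x4D
  '*': special character: '*' = 42 → 0x2A
  '9': digits start at 48: '9' = 48 + 9 = 57 → 0x39
= 0x4D 0x2A 0x39


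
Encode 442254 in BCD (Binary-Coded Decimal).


Each digit → 4-bit binary:
  4 → 0100
  4 → 0100
  2 → 0010
  2 → 0010
  5 → 0101
  4 → 0100
= 0100 0100 0010 0010 0101 0100


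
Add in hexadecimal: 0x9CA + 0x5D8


Align and add column by column (LSB to MSB, each column mod 16 with carry):
  09CA
+ 05D8
  ----
  col 0: A(10) + 8(8) + 0 (carry in) = 18 → 2(2), carry out 1
  col 1: C(12) + D(13) + 1 (carry in) = 26 → A(10), carry out 1
  col 2: 9(9) + 5(5) + 1 (carry in) = 15 → F(15), carry out 0
  col 3: 0(0) + 0(0) + 0 (carry in) = 0 → 0(0), carry out 0
Reading digits MSB→LSB: 0FA2
Strip leading zeros: FA2
= 0xFA2


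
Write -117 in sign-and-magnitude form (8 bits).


Sign bit: 1 (negative)
Magnitude: 117 = 1110101
= 11110101


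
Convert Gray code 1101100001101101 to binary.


Gray code: 1101100001101101
MSB stays the same: 1
Each subsequent bit = prev_binary XOR current_gray:
  B[1] = 1 XOR 1 = 0
  B[2] = 0 XOR 0 = 0
  B[3] = 0 XOR 1 = 1
  B[4] = 1 XOR 1 = 0
  B[5] = 0 XOR 0 = 0
  B[6] = 0 XOR 0 = 0
  B[7] = 0 XOR 0 = 0
  B[8] = 0 XOR 0 = 0
  B[9] = 0 XOR 1 = 1
  B[10] = 1 XOR 1 = 0
  B[11] = 0 XOR 0 = 0
  B[12] = 0 XOR 1 = 1
  B[13] = 1 XOR 1 = 0
  B[14] = 0 XOR 0 = 0
  B[15] = 0 XOR 1 = 1
= 1001000001001001 (36937 decimal)
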